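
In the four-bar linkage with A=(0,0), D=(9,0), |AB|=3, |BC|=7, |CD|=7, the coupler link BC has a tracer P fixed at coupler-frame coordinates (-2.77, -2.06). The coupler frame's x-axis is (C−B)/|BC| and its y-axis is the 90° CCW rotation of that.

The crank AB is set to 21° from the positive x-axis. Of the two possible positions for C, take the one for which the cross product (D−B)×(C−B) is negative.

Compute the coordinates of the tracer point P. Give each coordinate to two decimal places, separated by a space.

0.03 3.13

A=(0,0), D=(9.00,0)
B = A + 3.00·(cos21°, sin21°) = (2.8007, 1.0751)
|BD| = 6.2918
circle(B,7.00) ∩ circle(D,7.00): a=3.1459, h=6.2533
  candidates: C₊=(6.9689,6.6989) cross=39.344; C₋=(4.8319,-5.6237) cross=-39.344
  mode - wants cross < 0 → take C=(4.8319,-5.6237) (cross=-39.344)
ex = (C−B)/|BC| = (0.2902,-0.9570); ey = (0.9570,0.2902)
P = B + -2.77·ex + -2.06·ey = (0.0256,3.1282)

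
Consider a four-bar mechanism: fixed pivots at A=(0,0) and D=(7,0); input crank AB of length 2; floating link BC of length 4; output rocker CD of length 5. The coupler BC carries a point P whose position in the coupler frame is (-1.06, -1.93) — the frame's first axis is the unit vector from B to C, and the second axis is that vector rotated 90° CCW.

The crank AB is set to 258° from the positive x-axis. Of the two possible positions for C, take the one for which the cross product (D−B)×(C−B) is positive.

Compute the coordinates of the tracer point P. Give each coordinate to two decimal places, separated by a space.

0.40 -4.00

A=(0,0), D=(7.00,0)
B = A + 2.00·(cos258°, sin258°) = (-0.4158, -1.9563)
|BD| = 7.6695
circle(B,4.00) ∩ circle(D,5.00): a=3.2480, h=2.3346
  candidates: C₊=(2.1293,1.1296) cross=17.905; C₋=(3.3203,-3.3852) cross=-17.905
  mode + wants cross > 0 → take C=(2.1293,1.1296) (cross=17.905)
ex = (C−B)/|BC| = (0.6363,0.7715); ey = (-0.7715,0.6363)
P = B + -1.06·ex + -1.93·ey = (0.3987,-4.0021)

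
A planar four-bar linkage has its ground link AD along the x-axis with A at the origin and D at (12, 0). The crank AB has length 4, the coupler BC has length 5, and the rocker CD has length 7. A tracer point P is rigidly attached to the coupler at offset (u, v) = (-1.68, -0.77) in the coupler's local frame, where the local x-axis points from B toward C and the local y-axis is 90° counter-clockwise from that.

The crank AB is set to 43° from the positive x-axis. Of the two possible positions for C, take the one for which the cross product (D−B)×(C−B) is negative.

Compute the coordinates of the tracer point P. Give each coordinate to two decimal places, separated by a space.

1.47 3.87

A=(0,0), D=(12.00,0)
B = A + 4.00·(cos43°, sin43°) = (2.9254, 2.7280)
|BD| = 9.4758
circle(B,5.00) ∩ circle(D,7.00): a=3.4715, h=3.5984
  candidates: C₊=(7.2859,5.1747) cross=34.098; C₋=(5.2140,-1.7175) cross=-34.098
  mode - wants cross < 0 → take C=(5.2140,-1.7175) (cross=-34.098)
ex = (C−B)/|BC| = (0.4577,-0.8891); ey = (0.8891,0.4577)
P = B + -1.68·ex + -0.77·ey = (1.4719,3.8692)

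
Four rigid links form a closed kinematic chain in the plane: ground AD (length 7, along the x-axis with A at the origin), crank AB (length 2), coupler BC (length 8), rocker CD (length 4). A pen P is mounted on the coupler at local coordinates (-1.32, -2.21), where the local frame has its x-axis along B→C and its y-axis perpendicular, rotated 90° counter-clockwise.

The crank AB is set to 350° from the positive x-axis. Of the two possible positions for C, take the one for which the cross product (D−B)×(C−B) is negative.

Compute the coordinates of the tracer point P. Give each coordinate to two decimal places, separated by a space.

A=(0,0), D=(7.00,0)
B = A + 2.00·(cos350°, sin350°) = (1.9696, -0.3473)
|BD| = 5.0424
circle(B,8.00) ∩ circle(D,4.00): a=7.2809, h=3.3150
  candidates: C₊=(9.0049,3.4613) cross=16.715; C₋=(9.4615,-3.1529) cross=-16.715
  mode - wants cross < 0 → take C=(9.4615,-3.1529) (cross=-16.715)
ex = (C−B)/|BC| = (0.9365,-0.3507); ey = (0.3507,0.9365)
P = B + -1.32·ex + -2.21·ey = (-0.0416,-1.9540)

-0.04 -1.95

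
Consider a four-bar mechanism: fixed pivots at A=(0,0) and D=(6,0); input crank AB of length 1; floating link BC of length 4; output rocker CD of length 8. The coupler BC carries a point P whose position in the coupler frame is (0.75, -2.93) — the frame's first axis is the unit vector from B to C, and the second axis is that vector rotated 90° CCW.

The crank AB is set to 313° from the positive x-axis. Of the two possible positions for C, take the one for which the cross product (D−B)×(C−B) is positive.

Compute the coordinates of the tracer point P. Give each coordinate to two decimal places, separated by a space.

A=(0,0), D=(6.00,0)
B = A + 1.00·(cos313°, sin313°) = (0.6820, -0.7314)
|BD| = 5.3681
circle(B,4.00) ∩ circle(D,8.00): a=-1.7869, h=3.5787
  candidates: C₊=(-1.5758,2.5705) cross=19.211; C₋=(-0.6006,-4.5201) cross=-19.211
  mode + wants cross > 0 → take C=(-1.5758,2.5705) (cross=19.211)
ex = (C−B)/|BC| = (-0.5644,0.8255); ey = (-0.8255,-0.5644)
P = B + 0.75·ex + -2.93·ey = (2.6773,1.5416)

2.68 1.54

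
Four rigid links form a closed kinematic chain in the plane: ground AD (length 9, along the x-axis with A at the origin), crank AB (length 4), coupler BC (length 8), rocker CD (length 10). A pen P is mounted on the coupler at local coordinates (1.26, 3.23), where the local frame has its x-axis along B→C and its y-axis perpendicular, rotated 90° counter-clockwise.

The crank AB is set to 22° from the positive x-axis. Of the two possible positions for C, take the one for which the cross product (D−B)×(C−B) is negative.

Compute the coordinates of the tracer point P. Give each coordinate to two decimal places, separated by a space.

A=(0,0), D=(9.00,0)
B = A + 4.00·(cos22°, sin22°) = (3.7087, 1.4984)
|BD| = 5.4993
circle(B,8.00) ∩ circle(D,10.00): a=-0.5234, h=7.9829
  candidates: C₊=(5.3802,9.3219) cross=43.900; C₋=(1.0300,-6.0398) cross=-43.900
  mode - wants cross < 0 → take C=(1.0300,-6.0398) (cross=-43.900)
ex = (C−B)/|BC| = (-0.3348,-0.9423); ey = (0.9423,-0.3348)
P = B + 1.26·ex + 3.23·ey = (6.3304,-0.7704)

6.33 -0.77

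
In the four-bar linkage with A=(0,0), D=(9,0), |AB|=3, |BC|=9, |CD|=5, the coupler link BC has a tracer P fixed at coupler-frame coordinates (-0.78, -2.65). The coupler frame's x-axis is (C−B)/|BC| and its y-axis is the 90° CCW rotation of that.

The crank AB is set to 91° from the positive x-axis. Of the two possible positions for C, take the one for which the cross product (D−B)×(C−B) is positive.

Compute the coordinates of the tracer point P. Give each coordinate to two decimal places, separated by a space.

-0.23 0.24

A=(0,0), D=(9.00,0)
B = A + 3.00·(cos91°, sin91°) = (-0.0524, 2.9995)
|BD| = 9.5364
circle(B,9.00) ∩ circle(D,5.00): a=7.7043, h=4.6523
  candidates: C₊=(8.7242,4.9924) cross=44.366; C₋=(5.7976,-3.8399) cross=-44.366
  mode + wants cross > 0 → take C=(8.7242,4.9924) (cross=44.366)
ex = (C−B)/|BC| = (0.9752,0.2214); ey = (-0.2214,0.9752)
P = B + -0.78·ex + -2.65·ey = (-0.2262,0.2426)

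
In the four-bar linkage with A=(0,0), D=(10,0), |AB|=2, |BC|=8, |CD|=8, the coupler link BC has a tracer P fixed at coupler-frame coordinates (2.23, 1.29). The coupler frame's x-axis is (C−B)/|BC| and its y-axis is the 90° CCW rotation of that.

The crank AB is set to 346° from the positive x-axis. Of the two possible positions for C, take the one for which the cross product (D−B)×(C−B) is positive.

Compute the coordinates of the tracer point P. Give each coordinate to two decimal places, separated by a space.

A=(0,0), D=(10.00,0)
B = A + 2.00·(cos346°, sin346°) = (1.9406, -0.4838)
|BD| = 8.0739
circle(B,8.00) ∩ circle(D,8.00): a=4.0370, h=6.9067
  candidates: C₊=(5.5564,6.6524) cross=55.764; C₋=(6.3842,-7.1362) cross=-55.764
  mode + wants cross > 0 → take C=(5.5564,6.6524) (cross=55.764)
ex = (C−B)/|BC| = (0.4520,0.8920); ey = (-0.8920,0.4520)
P = B + 2.23·ex + 1.29·ey = (1.7978,2.0884)

1.80 2.09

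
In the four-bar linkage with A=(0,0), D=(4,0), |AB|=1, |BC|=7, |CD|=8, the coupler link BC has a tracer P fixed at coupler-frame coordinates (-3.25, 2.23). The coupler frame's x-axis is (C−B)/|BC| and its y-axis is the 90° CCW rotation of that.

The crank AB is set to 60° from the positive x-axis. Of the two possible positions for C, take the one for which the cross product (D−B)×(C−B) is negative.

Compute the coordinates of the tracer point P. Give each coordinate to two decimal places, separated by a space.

3.55 3.37

A=(0,0), D=(4.00,0)
B = A + 1.00·(cos60°, sin60°) = (0.5000, 0.8660)
|BD| = 3.6056
circle(B,7.00) ∩ circle(D,8.00): a=-0.2774, h=6.9945
  candidates: C₊=(1.9108,7.7224) cross=25.219; C₋=(-1.4493,-5.8571) cross=-25.219
  mode - wants cross < 0 → take C=(-1.4493,-5.8571) (cross=-25.219)
ex = (C−B)/|BC| = (-0.2785,-0.9604); ey = (0.9604,-0.2785)
P = B + -3.25·ex + 2.23·ey = (3.5468,3.3665)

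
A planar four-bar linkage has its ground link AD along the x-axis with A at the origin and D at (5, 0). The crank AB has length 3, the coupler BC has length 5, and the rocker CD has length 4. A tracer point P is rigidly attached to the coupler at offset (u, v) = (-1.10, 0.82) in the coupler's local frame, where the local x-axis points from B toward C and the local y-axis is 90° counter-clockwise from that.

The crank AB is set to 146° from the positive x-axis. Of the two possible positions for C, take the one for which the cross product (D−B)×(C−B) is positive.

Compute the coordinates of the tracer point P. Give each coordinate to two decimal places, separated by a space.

A=(0,0), D=(5.00,0)
B = A + 3.00·(cos146°, sin146°) = (-2.4871, 1.6776)
|BD| = 7.6728
circle(B,5.00) ∩ circle(D,4.00): a=4.4229, h=2.3320
  candidates: C₊=(2.3386,2.9861) cross=17.893; C₋=(1.3189,-1.5650) cross=-17.893
  mode + wants cross > 0 → take C=(2.3386,2.9861) (cross=17.893)
ex = (C−B)/|BC| = (0.9651,0.2617); ey = (-0.2617,0.9651)
P = B + -1.10·ex + 0.82·ey = (-3.7634,2.1811)

-3.76 2.18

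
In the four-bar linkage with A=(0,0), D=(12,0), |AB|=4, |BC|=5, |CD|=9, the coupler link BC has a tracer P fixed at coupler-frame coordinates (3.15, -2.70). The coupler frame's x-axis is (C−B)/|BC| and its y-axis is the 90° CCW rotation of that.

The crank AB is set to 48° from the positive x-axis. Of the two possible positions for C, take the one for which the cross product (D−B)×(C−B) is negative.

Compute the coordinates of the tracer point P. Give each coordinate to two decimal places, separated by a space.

0.34 -0.45

A=(0,0), D=(12.00,0)
B = A + 4.00·(cos48°, sin48°) = (2.6765, 2.9726)
|BD| = 9.7859
circle(B,5.00) ∩ circle(D,9.00): a=2.0317, h=4.5686
  candidates: C₊=(6.0000,6.7082) cross=44.708; C₋=(3.2244,-1.9973) cross=-44.708
  mode - wants cross < 0 → take C=(3.2244,-1.9973) (cross=-44.708)
ex = (C−B)/|BC| = (0.1096,-0.9940); ey = (0.9940,0.1096)
P = B + 3.15·ex + -2.70·ey = (0.3380,-0.4543)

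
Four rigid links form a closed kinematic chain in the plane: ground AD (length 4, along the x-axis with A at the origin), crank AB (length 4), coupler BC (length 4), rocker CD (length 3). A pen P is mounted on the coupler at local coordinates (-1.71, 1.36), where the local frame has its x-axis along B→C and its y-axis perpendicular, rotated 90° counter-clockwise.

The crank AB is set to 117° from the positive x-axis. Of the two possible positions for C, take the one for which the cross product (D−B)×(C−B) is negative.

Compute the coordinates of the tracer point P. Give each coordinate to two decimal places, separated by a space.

A=(0,0), D=(4.00,0)
B = A + 4.00·(cos117°, sin117°) = (-1.8160, 3.5640)
|BD| = 6.8211
circle(B,4.00) ∩ circle(D,3.00): a=3.9237, h=0.7777
  candidates: C₊=(1.9359,2.1770) cross=5.305; C₋=(1.1232,0.8508) cross=-5.305
  mode - wants cross < 0 → take C=(1.1232,0.8508) (cross=-5.305)
ex = (C−B)/|BC| = (0.7348,-0.6783); ey = (0.6783,0.7348)
P = B + -1.71·ex + 1.36·ey = (-2.1500,5.7232)

-2.15 5.72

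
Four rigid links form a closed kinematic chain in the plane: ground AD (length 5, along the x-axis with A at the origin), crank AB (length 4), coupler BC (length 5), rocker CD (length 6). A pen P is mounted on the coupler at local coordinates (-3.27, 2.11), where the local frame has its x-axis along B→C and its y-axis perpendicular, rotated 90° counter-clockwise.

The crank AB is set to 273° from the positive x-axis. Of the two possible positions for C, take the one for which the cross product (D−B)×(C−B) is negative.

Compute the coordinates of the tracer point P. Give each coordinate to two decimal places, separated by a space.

A=(0,0), D=(5.00,0)
B = A + 4.00·(cos273°, sin273°) = (0.2093, -3.9945)
|BD| = 6.2375
circle(B,5.00) ∩ circle(D,6.00): a=2.2370, h=4.4717
  candidates: C₊=(-0.9362,0.8725) cross=27.892; C₋=(4.7911,-5.9964) cross=-27.892
  mode - wants cross < 0 → take C=(4.7911,-5.9964) (cross=-27.892)
ex = (C−B)/|BC| = (0.9164,-0.4004); ey = (0.4004,0.9164)
P = B + -3.27·ex + 2.11·ey = (-1.9424,-0.7518)

-1.94 -0.75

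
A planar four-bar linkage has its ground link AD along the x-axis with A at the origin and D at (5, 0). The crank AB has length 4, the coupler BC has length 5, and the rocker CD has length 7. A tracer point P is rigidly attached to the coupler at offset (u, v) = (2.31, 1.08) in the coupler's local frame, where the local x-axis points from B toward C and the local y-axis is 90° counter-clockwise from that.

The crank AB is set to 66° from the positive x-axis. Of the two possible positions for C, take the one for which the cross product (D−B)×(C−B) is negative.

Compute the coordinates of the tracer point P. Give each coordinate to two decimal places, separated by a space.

0.70 1.28

A=(0,0), D=(5.00,0)
B = A + 4.00·(cos66°, sin66°) = (1.6269, 3.6542)
|BD| = 4.9730
circle(B,5.00) ∩ circle(D,7.00): a=0.0735, h=4.9995
  candidates: C₊=(5.3504,6.9912) cross=24.862; C₋=(-1.9969,0.2092) cross=-24.862
  mode - wants cross < 0 → take C=(-1.9969,0.2092) (cross=-24.862)
ex = (C−B)/|BC| = (-0.7248,-0.6890); ey = (0.6890,-0.7248)
P = B + 2.31·ex + 1.08·ey = (0.6969,1.2799)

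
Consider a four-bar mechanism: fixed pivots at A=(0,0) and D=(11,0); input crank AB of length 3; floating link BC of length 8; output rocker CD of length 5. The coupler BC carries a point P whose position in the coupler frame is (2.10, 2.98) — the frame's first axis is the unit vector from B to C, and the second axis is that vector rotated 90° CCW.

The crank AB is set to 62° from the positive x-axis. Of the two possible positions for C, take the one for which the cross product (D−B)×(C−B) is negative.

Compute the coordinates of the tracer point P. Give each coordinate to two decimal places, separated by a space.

5.00 3.25

A=(0,0), D=(11.00,0)
B = A + 3.00·(cos62°, sin62°) = (1.4084, 2.6488)
|BD| = 9.9506
circle(B,8.00) ∩ circle(D,5.00): a=6.9350, h=3.9882
  candidates: C₊=(9.1548,4.6471) cross=39.685; C₋=(7.0315,-3.0416) cross=-39.685
  mode - wants cross < 0 → take C=(7.0315,-3.0416) (cross=-39.685)
ex = (C−B)/|BC| = (0.7029,-0.7113); ey = (0.7113,0.7029)
P = B + 2.10·ex + 2.98·ey = (5.0042,3.2497)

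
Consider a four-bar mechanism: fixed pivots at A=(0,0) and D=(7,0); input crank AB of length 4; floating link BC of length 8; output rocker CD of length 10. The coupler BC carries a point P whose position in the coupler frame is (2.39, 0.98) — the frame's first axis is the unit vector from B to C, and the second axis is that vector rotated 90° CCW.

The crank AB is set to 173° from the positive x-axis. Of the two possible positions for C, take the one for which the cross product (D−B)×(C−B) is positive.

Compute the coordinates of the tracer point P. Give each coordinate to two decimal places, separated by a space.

-3.56 3.04

A=(0,0), D=(7.00,0)
B = A + 4.00·(cos173°, sin173°) = (-3.9702, 0.4875)
|BD| = 10.9810
circle(B,8.00) ∩ circle(D,10.00): a=3.8513, h=7.0119
  candidates: C₊=(0.1886,7.3215) cross=76.998; C₋=(-0.4339,-6.6885) cross=-76.998
  mode + wants cross > 0 → take C=(0.1886,7.3215) (cross=76.998)
ex = (C−B)/|BC| = (0.5198,0.8543); ey = (-0.8543,0.5198)
P = B + 2.39·ex + 0.98·ey = (-3.5649,3.0386)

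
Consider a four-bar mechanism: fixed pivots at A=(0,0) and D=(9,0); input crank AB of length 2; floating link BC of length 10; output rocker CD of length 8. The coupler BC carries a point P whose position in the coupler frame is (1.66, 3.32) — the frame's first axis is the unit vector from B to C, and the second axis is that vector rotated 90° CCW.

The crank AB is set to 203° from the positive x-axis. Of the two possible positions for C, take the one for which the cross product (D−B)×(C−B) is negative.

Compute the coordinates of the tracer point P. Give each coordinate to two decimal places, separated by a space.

A=(0,0), D=(9.00,0)
B = A + 2.00·(cos203°, sin203°) = (-1.8410, -0.7815)
|BD| = 10.8691
circle(B,10.00) ∩ circle(D,8.00): a=7.0906, h=7.0514
  candidates: C₊=(4.7243,6.7615) cross=76.643; C₋=(5.7383,-7.3049) cross=-76.643
  mode - wants cross < 0 → take C=(5.7383,-7.3049) (cross=-76.643)
ex = (C−B)/|BC| = (0.7579,-0.6523); ey = (0.6523,0.7579)
P = B + 1.66·ex + 3.32·ey = (1.5829,0.6520)

1.58 0.65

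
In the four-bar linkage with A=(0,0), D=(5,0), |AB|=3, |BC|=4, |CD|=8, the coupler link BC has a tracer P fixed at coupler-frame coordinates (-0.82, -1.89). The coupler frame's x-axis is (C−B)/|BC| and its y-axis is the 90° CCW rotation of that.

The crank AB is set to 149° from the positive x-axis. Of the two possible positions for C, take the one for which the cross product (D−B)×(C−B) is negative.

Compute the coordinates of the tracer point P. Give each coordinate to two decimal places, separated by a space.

-4.45 2.39

A=(0,0), D=(5.00,0)
B = A + 3.00·(cos149°, sin149°) = (-2.5715, 1.5451)
|BD| = 7.7275
circle(B,4.00) ∩ circle(D,8.00): a=0.7580, h=3.9275
  candidates: C₊=(-1.0435,5.2418) cross=30.350; C₋=(-2.6141,-2.4547) cross=-30.350
  mode - wants cross < 0 → take C=(-2.6141,-2.4547) (cross=-30.350)
ex = (C−B)/|BC| = (-0.0107,-0.9999); ey = (0.9999,-0.0107)
P = B + -0.82·ex + -1.89·ey = (-4.4527,2.3852)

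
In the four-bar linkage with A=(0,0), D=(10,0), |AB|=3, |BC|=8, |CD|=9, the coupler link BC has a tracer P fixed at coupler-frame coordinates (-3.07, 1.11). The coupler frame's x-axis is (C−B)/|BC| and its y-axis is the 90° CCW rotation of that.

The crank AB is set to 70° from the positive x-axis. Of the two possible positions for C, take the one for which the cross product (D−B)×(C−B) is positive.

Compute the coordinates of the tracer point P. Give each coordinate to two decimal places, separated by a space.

-1.95 1.47

A=(0,0), D=(10.00,0)
B = A + 3.00·(cos70°, sin70°) = (1.0261, 2.8191)
|BD| = 9.4063
circle(B,8.00) ∩ circle(D,9.00): a=3.7995, h=7.0402
  candidates: C₊=(6.7609,8.3969) cross=66.222; C₋=(2.5410,-5.0362) cross=-66.222
  mode + wants cross > 0 → take C=(6.7609,8.3969) (cross=66.222)
ex = (C−B)/|BC| = (0.7168,0.6972); ey = (-0.6972,0.7168)
P = B + -3.07·ex + 1.11·ey = (-1.9486,1.4743)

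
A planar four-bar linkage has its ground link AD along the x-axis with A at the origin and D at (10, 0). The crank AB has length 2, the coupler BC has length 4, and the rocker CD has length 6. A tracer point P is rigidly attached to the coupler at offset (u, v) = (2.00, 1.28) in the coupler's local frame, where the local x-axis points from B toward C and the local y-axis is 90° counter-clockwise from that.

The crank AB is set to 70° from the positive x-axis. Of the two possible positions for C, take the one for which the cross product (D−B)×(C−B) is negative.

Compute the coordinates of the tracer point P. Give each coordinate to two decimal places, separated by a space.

3.06 1.83

A=(0,0), D=(10.00,0)
B = A + 2.00·(cos70°, sin70°) = (0.6840, 1.8794)
|BD| = 9.5036
circle(B,4.00) ∩ circle(D,6.00): a=3.6996, h=1.5209
  candidates: C₊=(4.6113,2.6386) cross=14.454; C₋=(4.0098,-0.3431) cross=-14.454
  mode - wants cross < 0 → take C=(4.0098,-0.3431) (cross=-14.454)
ex = (C−B)/|BC| = (0.8314,-0.5556); ey = (0.5556,0.8314)
P = B + 2.00·ex + 1.28·ey = (3.0581,1.8324)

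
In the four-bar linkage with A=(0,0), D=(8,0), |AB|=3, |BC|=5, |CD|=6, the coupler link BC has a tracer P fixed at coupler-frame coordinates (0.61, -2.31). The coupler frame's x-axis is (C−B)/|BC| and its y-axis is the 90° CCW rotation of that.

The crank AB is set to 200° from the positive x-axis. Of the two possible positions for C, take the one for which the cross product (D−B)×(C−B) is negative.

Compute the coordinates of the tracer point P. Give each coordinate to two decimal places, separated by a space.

-2.39 -3.38

A=(0,0), D=(8.00,0)
B = A + 3.00·(cos200°, sin200°) = (-2.8191, -1.0261)
|BD| = 10.8676
circle(B,5.00) ∩ circle(D,6.00): a=4.9277, h=0.8471
  candidates: C₊=(2.0067,0.2825) cross=9.206; C₋=(2.1666,-1.4041) cross=-9.206
  mode - wants cross < 0 → take C=(2.1666,-1.4041) (cross=-9.206)
ex = (C−B)/|BC| = (0.9971,-0.0756); ey = (0.0756,0.9971)
P = B + 0.61·ex + -2.31·ey = (-2.3855,-3.3756)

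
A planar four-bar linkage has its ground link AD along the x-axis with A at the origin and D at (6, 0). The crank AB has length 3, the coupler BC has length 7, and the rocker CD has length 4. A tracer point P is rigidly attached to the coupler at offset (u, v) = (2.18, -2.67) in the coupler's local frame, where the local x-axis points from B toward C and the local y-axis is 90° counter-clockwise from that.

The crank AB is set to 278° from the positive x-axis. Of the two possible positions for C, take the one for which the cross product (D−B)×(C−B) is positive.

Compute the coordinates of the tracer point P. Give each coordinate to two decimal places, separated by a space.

A=(0,0), D=(6.00,0)
B = A + 3.00·(cos278°, sin278°) = (0.4175, -2.9708)
|BD| = 6.3237
circle(B,7.00) ∩ circle(D,4.00): a=5.7711, h=3.9616
  candidates: C₊=(3.6510,3.2376) cross=25.052; C₋=(7.3732,-3.7569) cross=-25.052
  mode + wants cross > 0 → take C=(3.6510,3.2376) (cross=25.052)
ex = (C−B)/|BC| = (0.4619,0.8869); ey = (-0.8869,0.4619)
P = B + 2.18·ex + -2.67·ey = (3.7926,-2.2707)

3.79 -2.27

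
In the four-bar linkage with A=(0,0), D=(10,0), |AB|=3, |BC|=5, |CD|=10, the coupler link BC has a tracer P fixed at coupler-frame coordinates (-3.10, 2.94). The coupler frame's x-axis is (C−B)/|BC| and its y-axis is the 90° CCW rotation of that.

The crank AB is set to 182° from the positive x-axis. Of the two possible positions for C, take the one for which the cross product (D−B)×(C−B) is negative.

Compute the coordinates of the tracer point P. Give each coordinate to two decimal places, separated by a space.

A=(0,0), D=(10.00,0)
B = A + 3.00·(cos182°, sin182°) = (-2.9982, -0.1047)
|BD| = 12.9986
circle(B,5.00) ∩ circle(D,10.00): a=3.6144, h=3.4549
  candidates: C₊=(0.5883,3.3792) cross=44.909; C₋=(0.6439,-3.5304) cross=-44.909
  mode - wants cross < 0 → take C=(0.6439,-3.5304) (cross=-44.909)
ex = (C−B)/|BC| = (0.7284,-0.6851); ey = (0.6851,0.7284)
P = B + -3.10·ex + 2.94·ey = (-3.2420,4.1608)

-3.24 4.16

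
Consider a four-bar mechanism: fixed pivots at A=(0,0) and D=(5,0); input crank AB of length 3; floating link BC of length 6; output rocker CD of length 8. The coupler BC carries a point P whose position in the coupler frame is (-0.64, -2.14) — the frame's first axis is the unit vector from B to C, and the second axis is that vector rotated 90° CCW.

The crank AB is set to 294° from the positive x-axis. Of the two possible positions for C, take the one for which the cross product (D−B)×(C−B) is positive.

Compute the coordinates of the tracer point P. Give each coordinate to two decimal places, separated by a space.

3.23 -1.77

A=(0,0), D=(5.00,0)
B = A + 3.00·(cos294°, sin294°) = (1.2202, -2.7406)
|BD| = 4.6688
circle(B,6.00) ∩ circle(D,8.00): a=-0.6642, h=5.9631
  candidates: C₊=(-2.8179,1.6971) cross=27.841; C₋=(4.1829,-7.9582) cross=-27.841
  mode + wants cross > 0 → take C=(-2.8179,1.6971) (cross=27.841)
ex = (C−B)/|BC| = (-0.6730,0.7396); ey = (-0.7396,-0.6730)
P = B + -0.64·ex + -2.14·ey = (3.2337,-1.7737)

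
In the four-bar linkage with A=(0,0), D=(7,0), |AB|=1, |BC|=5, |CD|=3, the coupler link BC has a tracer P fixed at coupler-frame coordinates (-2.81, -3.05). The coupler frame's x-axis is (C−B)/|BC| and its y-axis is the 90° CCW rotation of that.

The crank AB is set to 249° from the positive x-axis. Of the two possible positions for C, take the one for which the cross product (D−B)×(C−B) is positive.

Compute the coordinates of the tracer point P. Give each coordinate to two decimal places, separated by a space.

A=(0,0), D=(7.00,0)
B = A + 1.00·(cos249°, sin249°) = (-0.3584, -0.9336)
|BD| = 7.4174
circle(B,5.00) ∩ circle(D,3.00): a=4.7872, h=1.4431
  candidates: C₊=(4.2092,1.1006) cross=10.704; C₋=(4.5724,-1.7626) cross=-10.704
  mode + wants cross > 0 → take C=(4.2092,1.1006) (cross=10.704)
ex = (C−B)/|BC| = (0.9135,0.4068); ey = (-0.4068,0.9135)
P = B + -2.81·ex + -3.05·ey = (-1.6845,-4.8630)

-1.68 -4.86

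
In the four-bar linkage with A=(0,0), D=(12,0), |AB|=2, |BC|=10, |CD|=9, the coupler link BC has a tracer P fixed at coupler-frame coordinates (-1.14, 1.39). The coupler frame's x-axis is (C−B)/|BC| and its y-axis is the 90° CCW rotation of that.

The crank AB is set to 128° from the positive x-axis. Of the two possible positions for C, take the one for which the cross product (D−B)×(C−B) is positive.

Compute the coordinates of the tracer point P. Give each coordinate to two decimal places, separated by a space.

-2.97 2.04

A=(0,0), D=(12.00,0)
B = A + 2.00·(cos128°, sin128°) = (-1.2313, 1.5760)
|BD| = 13.3249
circle(B,10.00) ∩ circle(D,9.00): a=7.3754, h=6.7531
  candidates: C₊=(6.8910,7.4093) cross=89.983; C₋=(5.2936,-6.0020) cross=-89.983
  mode + wants cross > 0 → take C=(6.8910,7.4093) (cross=89.983)
ex = (C−B)/|BC| = (0.8122,0.5833); ey = (-0.5833,0.8122)
P = B + -1.14·ex + 1.39·ey = (-2.9681,2.0400)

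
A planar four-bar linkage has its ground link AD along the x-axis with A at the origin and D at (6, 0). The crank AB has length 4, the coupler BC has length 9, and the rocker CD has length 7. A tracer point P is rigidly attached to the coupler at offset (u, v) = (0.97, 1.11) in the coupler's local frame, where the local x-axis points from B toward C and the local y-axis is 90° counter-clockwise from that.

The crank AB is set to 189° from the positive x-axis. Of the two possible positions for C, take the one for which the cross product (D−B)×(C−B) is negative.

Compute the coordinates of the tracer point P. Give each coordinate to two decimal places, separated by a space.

A=(0,0), D=(6.00,0)
B = A + 4.00·(cos189°, sin189°) = (-3.9508, -0.6257)
|BD| = 9.9704
circle(B,9.00) ∩ circle(D,7.00): a=6.5900, h=6.1296
  candidates: C₊=(2.2415,5.9054) cross=61.115; C₋=(3.0109,-6.3297) cross=-61.115
  mode - wants cross < 0 → take C=(3.0109,-6.3297) (cross=-61.115)
ex = (C−B)/|BC| = (0.7735,-0.6338); ey = (0.6338,0.7735)
P = B + 0.97·ex + 1.11·ey = (-2.4970,-0.3819)

-2.50 -0.38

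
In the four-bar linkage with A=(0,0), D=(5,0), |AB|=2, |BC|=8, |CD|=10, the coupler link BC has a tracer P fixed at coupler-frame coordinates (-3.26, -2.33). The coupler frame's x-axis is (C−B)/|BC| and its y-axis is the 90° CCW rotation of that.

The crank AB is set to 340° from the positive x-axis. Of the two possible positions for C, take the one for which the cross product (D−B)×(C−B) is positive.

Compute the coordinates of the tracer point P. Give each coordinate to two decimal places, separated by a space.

5.80 -1.50

A=(0,0), D=(5.00,0)
B = A + 2.00·(cos340°, sin340°) = (1.8794, -0.6840)
|BD| = 3.1947
circle(B,8.00) ∩ circle(D,10.00): a=-4.0370, h=6.9067
  candidates: C₊=(-3.5428,5.1981) cross=22.065; C₋=(-0.5851,-8.2950) cross=-22.065
  mode + wants cross > 0 → take C=(-3.5428,5.1981) (cross=22.065)
ex = (C−B)/|BC| = (-0.6778,0.7353); ey = (-0.7353,-0.6778)
P = B + -3.26·ex + -2.33·ey = (5.8021,-1.5018)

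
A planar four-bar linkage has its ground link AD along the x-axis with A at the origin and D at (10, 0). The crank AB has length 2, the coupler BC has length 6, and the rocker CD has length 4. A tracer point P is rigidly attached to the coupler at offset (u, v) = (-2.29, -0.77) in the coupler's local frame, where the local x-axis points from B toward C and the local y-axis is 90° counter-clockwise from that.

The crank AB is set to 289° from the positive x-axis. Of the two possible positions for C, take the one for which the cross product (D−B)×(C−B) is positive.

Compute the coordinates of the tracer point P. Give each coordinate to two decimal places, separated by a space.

-1.08 -3.57

A=(0,0), D=(10.00,0)
B = A + 2.00·(cos289°, sin289°) = (0.6511, -1.8910)
|BD| = 9.5382
circle(B,6.00) ∩ circle(D,4.00): a=5.8175, h=1.4685
  candidates: C₊=(6.0620,0.7017) cross=14.007; C₋=(6.6443,-2.1770) cross=-14.007
  mode + wants cross > 0 → take C=(6.0620,0.7017) (cross=14.007)
ex = (C−B)/|BC| = (0.9018,0.4321); ey = (-0.4321,0.9018)
P = B + -2.29·ex + -0.77·ey = (-1.0813,-3.5750)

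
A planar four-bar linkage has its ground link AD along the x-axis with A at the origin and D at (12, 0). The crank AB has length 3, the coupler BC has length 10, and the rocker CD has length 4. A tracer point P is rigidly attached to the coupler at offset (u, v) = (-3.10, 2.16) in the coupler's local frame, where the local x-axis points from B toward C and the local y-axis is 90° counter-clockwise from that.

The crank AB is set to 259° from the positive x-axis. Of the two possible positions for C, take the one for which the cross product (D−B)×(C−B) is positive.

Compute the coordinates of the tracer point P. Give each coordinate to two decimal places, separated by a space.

A=(0,0), D=(12.00,0)
B = A + 3.00·(cos259°, sin259°) = (-0.5724, -2.9449)
|BD| = 12.9127
circle(B,10.00) ∩ circle(D,4.00): a=9.7090, h=2.3950
  candidates: C₊=(8.3345,1.6012) cross=30.926; C₋=(9.4269,-3.0625) cross=-30.926
  mode + wants cross > 0 → take C=(8.3345,1.6012) (cross=30.926)
ex = (C−B)/|BC| = (0.8907,0.4546); ey = (-0.4546,0.8907)
P = B + -3.10·ex + 2.16·ey = (-4.3155,-2.4303)

-4.32 -2.43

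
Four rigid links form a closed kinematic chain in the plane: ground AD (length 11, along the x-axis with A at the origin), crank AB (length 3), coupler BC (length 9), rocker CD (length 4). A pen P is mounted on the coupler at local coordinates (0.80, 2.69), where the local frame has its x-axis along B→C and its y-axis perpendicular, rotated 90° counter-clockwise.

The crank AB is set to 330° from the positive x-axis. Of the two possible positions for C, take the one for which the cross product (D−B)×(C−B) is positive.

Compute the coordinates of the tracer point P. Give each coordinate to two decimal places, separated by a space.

1.65 1.14

A=(0,0), D=(11.00,0)
B = A + 3.00·(cos330°, sin330°) = (2.5981, -1.5000)
|BD| = 8.5348
circle(B,9.00) ∩ circle(D,4.00): a=8.0753, h=3.9735
  candidates: C₊=(9.8494,3.8309) cross=33.913; C₋=(11.2461,-3.9924) cross=-33.913
  mode + wants cross > 0 → take C=(9.8494,3.8309) (cross=33.913)
ex = (C−B)/|BC| = (0.8057,0.5923); ey = (-0.5923,0.8057)
P = B + 0.80·ex + 2.69·ey = (1.6493,1.1412)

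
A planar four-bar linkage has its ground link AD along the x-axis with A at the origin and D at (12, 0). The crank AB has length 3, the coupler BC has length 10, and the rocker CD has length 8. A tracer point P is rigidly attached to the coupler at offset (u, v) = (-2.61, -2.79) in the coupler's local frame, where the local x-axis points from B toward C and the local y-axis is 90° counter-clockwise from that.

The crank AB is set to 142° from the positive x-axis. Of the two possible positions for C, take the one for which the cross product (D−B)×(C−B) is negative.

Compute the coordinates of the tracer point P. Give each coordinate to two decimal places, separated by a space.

-6.15 1.34

A=(0,0), D=(12.00,0)
B = A + 3.00·(cos142°, sin142°) = (-2.3640, 1.8470)
|BD| = 14.4823
circle(B,10.00) ∩ circle(D,8.00): a=8.4840, h=5.2935
  candidates: C₊=(6.7258,6.0152) cross=76.662; C₋=(5.3756,-4.4853) cross=-76.662
  mode - wants cross < 0 → take C=(5.3756,-4.4853) (cross=-76.662)
ex = (C−B)/|BC| = (0.7740,-0.6332); ey = (0.6332,0.7740)
P = B + -2.61·ex + -2.79·ey = (-6.1508,1.3403)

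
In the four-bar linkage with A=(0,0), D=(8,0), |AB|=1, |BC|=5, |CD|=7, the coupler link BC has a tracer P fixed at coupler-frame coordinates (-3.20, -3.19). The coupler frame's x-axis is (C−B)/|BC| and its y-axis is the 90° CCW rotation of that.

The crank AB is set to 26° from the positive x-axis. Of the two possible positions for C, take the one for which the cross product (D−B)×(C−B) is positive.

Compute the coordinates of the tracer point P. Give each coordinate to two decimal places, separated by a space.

2.40 -3.82

A=(0,0), D=(8.00,0)
B = A + 1.00·(cos26°, sin26°) = (0.8988, 0.4384)
|BD| = 7.1147
circle(B,5.00) ∩ circle(D,7.00): a=1.8707, h=4.6369
  candidates: C₊=(3.0517,4.9512) cross=32.990; C₋=(2.4803,-4.3049) cross=-32.990
  mode + wants cross > 0 → take C=(3.0517,4.9512) (cross=32.990)
ex = (C−B)/|BC| = (0.4306,0.9026); ey = (-0.9026,0.4306)
P = B + -3.20·ex + -3.19·ey = (2.4001,-3.8233)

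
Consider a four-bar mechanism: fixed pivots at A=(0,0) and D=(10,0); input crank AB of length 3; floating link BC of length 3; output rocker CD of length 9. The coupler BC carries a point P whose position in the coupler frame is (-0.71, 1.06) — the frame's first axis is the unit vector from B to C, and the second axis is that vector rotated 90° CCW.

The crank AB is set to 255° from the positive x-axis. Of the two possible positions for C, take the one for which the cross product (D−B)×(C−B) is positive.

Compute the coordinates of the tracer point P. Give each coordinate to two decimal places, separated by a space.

-2.05 -2.84

A=(0,0), D=(10.00,0)
B = A + 3.00·(cos255°, sin255°) = (-0.7765, -2.8978)
|BD| = 11.1593
circle(B,3.00) ∩ circle(D,9.00): a=2.3536, h=1.8602
  candidates: C₊=(1.0134,-0.4902) cross=20.759; C₋=(1.9795,-4.0830) cross=-20.759
  mode + wants cross > 0 → take C=(1.0134,-0.4902) (cross=20.759)
ex = (C−B)/|BC| = (0.5966,0.8025); ey = (-0.8025,0.5966)
P = B + -0.71·ex + 1.06·ey = (-2.0507,-2.8352)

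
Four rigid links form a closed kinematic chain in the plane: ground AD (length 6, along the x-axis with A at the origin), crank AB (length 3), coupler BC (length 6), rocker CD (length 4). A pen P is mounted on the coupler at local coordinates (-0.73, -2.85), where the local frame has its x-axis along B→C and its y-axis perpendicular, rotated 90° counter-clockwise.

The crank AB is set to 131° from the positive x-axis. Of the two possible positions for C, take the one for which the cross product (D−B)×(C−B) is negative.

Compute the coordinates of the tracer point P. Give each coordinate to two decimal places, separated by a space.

A=(0,0), D=(6.00,0)
B = A + 3.00·(cos131°, sin131°) = (-1.9682, 2.2641)
|BD| = 8.2836
circle(B,6.00) ∩ circle(D,4.00): a=5.3490, h=2.7181
  candidates: C₊=(3.9201,3.4167) cross=22.516; C₋=(2.4342,-1.8125) cross=-22.516
  mode - wants cross < 0 → take C=(2.4342,-1.8125) (cross=-22.516)
ex = (C−B)/|BC| = (0.7337,-0.6794); ey = (0.6794,0.7337)
P = B + -0.73·ex + -2.85·ey = (-4.4402,0.6690)

-4.44 0.67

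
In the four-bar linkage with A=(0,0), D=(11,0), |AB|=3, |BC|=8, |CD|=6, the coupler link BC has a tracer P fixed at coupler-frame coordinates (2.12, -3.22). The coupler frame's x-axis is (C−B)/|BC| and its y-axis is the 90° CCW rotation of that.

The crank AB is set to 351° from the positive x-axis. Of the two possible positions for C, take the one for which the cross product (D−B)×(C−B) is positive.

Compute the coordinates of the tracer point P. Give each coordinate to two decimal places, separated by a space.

6.77 -1.10

A=(0,0), D=(11.00,0)
B = A + 3.00·(cos351°, sin351°) = (2.9631, -0.4693)
|BD| = 8.0506
circle(B,8.00) ∩ circle(D,6.00): a=5.7643, h=5.5473
  candidates: C₊=(8.3942,5.4046) cross=44.659; C₋=(9.0409,-5.6712) cross=-44.659
  mode + wants cross > 0 → take C=(8.3942,5.4046) (cross=44.659)
ex = (C−B)/|BC| = (0.6789,0.7342); ey = (-0.7342,0.6789)
P = B + 2.12·ex + -3.22·ey = (6.7666,-1.0987)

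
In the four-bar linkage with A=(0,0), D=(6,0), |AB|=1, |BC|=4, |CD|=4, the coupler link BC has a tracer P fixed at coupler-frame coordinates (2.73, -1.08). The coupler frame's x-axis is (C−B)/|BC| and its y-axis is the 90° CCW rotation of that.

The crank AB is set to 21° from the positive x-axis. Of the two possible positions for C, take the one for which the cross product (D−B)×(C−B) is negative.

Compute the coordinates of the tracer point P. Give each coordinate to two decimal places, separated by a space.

1.63 -2.49

A=(0,0), D=(6.00,0)
B = A + 1.00·(cos21°, sin21°) = (0.9336, 0.3584)
|BD| = 5.0791
circle(B,4.00) ∩ circle(D,4.00): a=2.5395, h=3.0904
  candidates: C₊=(3.6848,3.2619) cross=15.697; C₋=(3.2487,-2.9035) cross=-15.697
  mode - wants cross < 0 → take C=(3.2487,-2.9035) (cross=-15.697)
ex = (C−B)/|BC| = (0.5788,-0.8155); ey = (0.8155,0.5788)
P = B + 2.73·ex + -1.08·ey = (1.6330,-2.4930)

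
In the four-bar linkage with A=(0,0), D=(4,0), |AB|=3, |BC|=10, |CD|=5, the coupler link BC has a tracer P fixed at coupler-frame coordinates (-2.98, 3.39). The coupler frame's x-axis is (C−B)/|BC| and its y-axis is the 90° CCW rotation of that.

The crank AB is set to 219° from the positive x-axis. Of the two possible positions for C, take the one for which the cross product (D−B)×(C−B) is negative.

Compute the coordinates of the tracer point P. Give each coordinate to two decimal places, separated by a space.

A=(0,0), D=(4.00,0)
B = A + 3.00·(cos219°, sin219°) = (-2.3314, -1.8880)
|BD| = 6.6069
circle(B,10.00) ∩ circle(D,5.00): a=8.9793, h=4.4013
  candidates: C₊=(5.0158,4.8957) cross=29.079; C₋=(7.5312,-3.5399) cross=-29.079
  mode - wants cross < 0 → take C=(7.5312,-3.5399) (cross=-29.079)
ex = (C−B)/|BC| = (0.9863,-0.1652); ey = (0.1652,0.9863)
P = B + -2.98·ex + 3.39·ey = (-4.7105,1.9477)

-4.71 1.95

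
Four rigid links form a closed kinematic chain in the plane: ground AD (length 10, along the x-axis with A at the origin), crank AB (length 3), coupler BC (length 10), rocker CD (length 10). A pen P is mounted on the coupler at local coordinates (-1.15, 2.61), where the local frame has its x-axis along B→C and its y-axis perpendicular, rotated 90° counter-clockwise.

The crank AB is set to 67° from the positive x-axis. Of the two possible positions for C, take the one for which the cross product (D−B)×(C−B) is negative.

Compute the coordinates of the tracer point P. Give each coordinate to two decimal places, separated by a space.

A=(0,0), D=(10.00,0)
B = A + 3.00·(cos67°, sin67°) = (1.1722, 2.7615)
|BD| = 9.2497
circle(B,10.00) ∩ circle(D,10.00): a=4.6248, h=8.8663
  candidates: C₊=(8.2332,9.8427) cross=82.010; C₋=(2.9390,-7.0812) cross=-82.010
  mode - wants cross < 0 → take C=(2.9390,-7.0812) (cross=-82.010)
ex = (C−B)/|BC| = (0.1767,-0.9843); ey = (0.9843,0.1767)
P = B + -1.15·ex + 2.61·ey = (3.5379,4.3546)

3.54 4.35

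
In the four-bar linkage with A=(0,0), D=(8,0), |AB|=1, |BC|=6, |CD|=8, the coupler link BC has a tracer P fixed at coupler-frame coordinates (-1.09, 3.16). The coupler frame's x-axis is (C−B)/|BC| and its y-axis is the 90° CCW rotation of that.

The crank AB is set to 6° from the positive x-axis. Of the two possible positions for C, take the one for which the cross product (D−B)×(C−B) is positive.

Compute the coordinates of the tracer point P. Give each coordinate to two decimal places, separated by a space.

A=(0,0), D=(8.00,0)
B = A + 1.00·(cos6°, sin6°) = (0.9945, 0.1045)
|BD| = 7.0063
circle(B,6.00) ∩ circle(D,8.00): a=1.5049, h=5.8082
  candidates: C₊=(2.5859,5.8896) cross=40.694; C₋=(2.4126,-5.7255) cross=-40.694
  mode + wants cross > 0 → take C=(2.5859,5.8896) (cross=40.694)
ex = (C−B)/|BC| = (0.2652,0.9642); ey = (-0.9642,0.2652)
P = B + -1.09·ex + 3.16·ey = (-2.3414,-0.1083)

-2.34 -0.11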